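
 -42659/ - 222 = 192 + 35/222 =192.16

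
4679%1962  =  755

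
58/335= 58/335 = 0.17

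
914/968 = 457/484  =  0.94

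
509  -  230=279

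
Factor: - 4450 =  - 2^1*5^2*89^1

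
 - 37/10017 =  - 1 + 9980/10017 = - 0.00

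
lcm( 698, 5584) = 5584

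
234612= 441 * 532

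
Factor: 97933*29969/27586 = 2^( - 1 )*11^1*13^(-1)*23^1*29^1*307^1*1061^( - 1)*1303^1 = 2934954077/27586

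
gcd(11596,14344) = 4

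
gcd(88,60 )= 4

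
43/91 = 43/91 = 0.47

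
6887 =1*6887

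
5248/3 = 5248/3 = 1749.33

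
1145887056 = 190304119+955582937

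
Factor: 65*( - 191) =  - 5^1 * 13^1*191^1=- 12415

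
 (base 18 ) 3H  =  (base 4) 1013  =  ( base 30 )2B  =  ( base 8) 107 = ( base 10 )71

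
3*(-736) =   -  2208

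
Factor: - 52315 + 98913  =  2^1  *23^1*1013^1 = 46598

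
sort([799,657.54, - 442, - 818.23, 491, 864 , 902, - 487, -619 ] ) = [-818.23,- 619,-487, - 442,491 , 657.54, 799, 864,902 ] 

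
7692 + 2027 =9719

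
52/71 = 52/71  =  0.73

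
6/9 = 2/3 = 0.67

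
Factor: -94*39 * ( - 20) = 2^3*3^1*5^1 * 13^1*47^1=73320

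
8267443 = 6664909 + 1602534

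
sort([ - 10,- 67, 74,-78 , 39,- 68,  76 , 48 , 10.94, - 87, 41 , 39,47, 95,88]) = [ - 87, - 78, - 68, - 67,-10, 10.94,39,  39,  41,47, 48, 74 , 76, 88, 95 ] 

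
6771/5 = 6771/5 = 1354.20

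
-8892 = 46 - 8938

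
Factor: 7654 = 2^1 * 43^1*89^1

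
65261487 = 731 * 89277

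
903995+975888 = 1879883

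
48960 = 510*96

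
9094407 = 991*9177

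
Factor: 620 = 2^2*5^1*31^1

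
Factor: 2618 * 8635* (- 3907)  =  -88323322010 = - 2^1*5^1*7^1*11^2*17^1*157^1*3907^1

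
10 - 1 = 9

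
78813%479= 257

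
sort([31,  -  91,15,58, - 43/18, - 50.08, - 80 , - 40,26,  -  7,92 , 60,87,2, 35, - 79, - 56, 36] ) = [ - 91, - 80, - 79,-56,  -  50.08, - 40, - 7, - 43/18  ,  2, 15, 26,31,35, 36, 58,60, 87,92]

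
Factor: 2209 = 47^2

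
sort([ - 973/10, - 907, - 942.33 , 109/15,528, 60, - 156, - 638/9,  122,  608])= [ - 942.33, - 907, - 156 ,  -  973/10,  -  638/9,109/15,60 , 122, 528 , 608]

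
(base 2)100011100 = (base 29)9n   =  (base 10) 284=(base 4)10130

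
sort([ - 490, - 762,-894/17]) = [ - 762, - 490, - 894/17]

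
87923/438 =87923/438 = 200.74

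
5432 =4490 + 942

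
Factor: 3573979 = 3573979^1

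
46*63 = 2898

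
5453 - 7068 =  -1615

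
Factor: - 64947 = -3^1*21649^1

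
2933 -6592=-3659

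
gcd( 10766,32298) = 10766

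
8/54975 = 8/54975 = 0.00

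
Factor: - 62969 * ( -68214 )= 2^1 * 3^1*11369^1*62969^1=4295367366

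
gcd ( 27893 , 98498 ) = 1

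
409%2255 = 409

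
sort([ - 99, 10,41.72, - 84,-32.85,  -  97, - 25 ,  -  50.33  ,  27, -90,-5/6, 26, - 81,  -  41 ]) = [-99,-97, - 90,- 84, - 81, - 50.33, -41, - 32.85, - 25,-5/6,10, 26,  27,  41.72 ]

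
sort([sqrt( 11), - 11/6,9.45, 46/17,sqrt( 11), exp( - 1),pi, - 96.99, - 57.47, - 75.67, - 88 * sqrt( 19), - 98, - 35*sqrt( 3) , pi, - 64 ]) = [ - 88*sqrt( 19), - 98,- 96.99, - 75.67, - 64, -35*sqrt( 3), - 57.47, -11/6, exp( - 1 ),46/17,pi, pi, sqrt( 11 ), sqrt(11 ),9.45] 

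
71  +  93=164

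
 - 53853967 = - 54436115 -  - 582148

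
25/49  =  25/49 = 0.51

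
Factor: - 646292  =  -2^2 *161573^1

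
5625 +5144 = 10769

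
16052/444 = 4013/111 = 36.15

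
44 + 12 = 56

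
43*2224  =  95632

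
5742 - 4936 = 806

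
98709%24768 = 24405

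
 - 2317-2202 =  - 4519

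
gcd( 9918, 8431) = 1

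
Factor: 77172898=2^1*11^1*37^1*113^1* 839^1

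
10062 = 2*5031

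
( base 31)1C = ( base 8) 53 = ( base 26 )1h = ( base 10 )43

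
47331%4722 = 111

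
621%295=31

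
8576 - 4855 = 3721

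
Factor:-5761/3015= -3^ ( - 2 )*5^( - 1)*7^1*67^( -1 )*823^1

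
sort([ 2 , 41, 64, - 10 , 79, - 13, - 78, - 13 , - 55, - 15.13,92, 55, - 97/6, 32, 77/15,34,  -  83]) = [ - 83, - 78, - 55, - 97/6, - 15.13, - 13, -13, - 10,2,77/15,32, 34,41,55, 64,79,92 ]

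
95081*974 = 92608894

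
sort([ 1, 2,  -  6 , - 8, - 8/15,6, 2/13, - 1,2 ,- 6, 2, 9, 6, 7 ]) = [-8, - 6,- 6, - 1,  -  8/15,2/13,1 , 2, 2, 2,6,6,7, 9 ]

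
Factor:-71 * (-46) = 3266=2^1*23^1*71^1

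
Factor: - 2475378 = - 2^1*3^2*113^1*1217^1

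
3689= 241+3448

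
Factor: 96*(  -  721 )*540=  - 2^7*3^4* 5^1 * 7^1*103^1 = - 37376640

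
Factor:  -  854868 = -2^2 *3^1*7^1*10177^1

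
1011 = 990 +21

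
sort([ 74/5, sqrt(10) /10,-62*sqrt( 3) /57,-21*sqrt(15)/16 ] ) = [ - 21*sqrt(15) /16, - 62*sqrt (3)/57,sqrt( 10)/10,74/5]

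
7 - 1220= -1213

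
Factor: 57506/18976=2^(-4)*593^( - 1) * 28753^1 = 28753/9488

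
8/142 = 4/71 = 0.06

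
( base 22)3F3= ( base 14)917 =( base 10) 1785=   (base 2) 11011111001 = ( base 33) 1l3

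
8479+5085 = 13564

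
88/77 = 1 + 1/7   =  1.14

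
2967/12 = 247 + 1/4 = 247.25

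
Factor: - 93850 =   -  2^1 * 5^2*1877^1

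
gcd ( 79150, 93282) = 2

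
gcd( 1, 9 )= 1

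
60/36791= 60/36791 = 0.00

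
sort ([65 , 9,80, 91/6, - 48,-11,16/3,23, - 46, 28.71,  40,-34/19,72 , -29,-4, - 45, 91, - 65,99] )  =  [ - 65,  -  48, - 46, - 45, - 29,  -  11, - 4, - 34/19,  16/3,9,  91/6, 23, 28.71,  40,  65,  72, 80,  91,99 ] 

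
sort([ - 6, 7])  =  [  -  6,7]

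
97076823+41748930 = 138825753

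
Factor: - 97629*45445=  - 3^1 * 5^1 * 7^1 * 61^1 * 149^1 *4649^1 = - 4436749905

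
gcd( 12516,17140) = 4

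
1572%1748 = 1572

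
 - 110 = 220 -330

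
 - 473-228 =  - 701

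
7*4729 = 33103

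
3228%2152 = 1076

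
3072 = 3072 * 1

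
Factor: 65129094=2^1*3^2 * 3618283^1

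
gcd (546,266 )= 14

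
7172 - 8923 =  - 1751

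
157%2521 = 157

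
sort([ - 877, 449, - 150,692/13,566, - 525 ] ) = [- 877, - 525, - 150 , 692/13, 449,566 ]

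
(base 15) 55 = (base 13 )62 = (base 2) 1010000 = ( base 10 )80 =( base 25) 35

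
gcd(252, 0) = 252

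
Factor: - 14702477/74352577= - 13^( - 1)*17^( - 1)*41^1*336437^ ( - 1)*358597^1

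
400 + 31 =431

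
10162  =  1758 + 8404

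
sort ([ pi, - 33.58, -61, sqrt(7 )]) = [ - 61, - 33.58,sqrt (7 ),pi ] 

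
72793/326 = 72793/326=223.29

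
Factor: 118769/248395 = 361/755=5^( - 1)* 19^2 * 151^( - 1)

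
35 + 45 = 80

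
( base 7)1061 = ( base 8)602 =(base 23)GI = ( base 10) 386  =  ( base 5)3021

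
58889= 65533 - 6644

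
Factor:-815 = -5^1*163^1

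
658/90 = 7 + 14/45 =7.31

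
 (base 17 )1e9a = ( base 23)h5e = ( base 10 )9122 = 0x23A2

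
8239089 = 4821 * 1709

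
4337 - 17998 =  - 13661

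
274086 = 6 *45681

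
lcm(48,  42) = 336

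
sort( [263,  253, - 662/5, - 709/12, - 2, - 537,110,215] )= [-537 , - 662/5,-709/12,  -  2 , 110,215, 253, 263] 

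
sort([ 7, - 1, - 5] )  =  [ - 5, - 1, 7]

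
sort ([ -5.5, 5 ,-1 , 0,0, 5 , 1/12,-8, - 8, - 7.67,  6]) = [ -8, - 8, - 7.67,-5.5,-1,0, 0,1/12, 5, 5,6 ]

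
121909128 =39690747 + 82218381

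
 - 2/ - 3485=2/3485 = 0.00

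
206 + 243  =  449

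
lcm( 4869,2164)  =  19476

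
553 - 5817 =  - 5264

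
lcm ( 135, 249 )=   11205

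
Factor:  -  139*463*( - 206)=13257542 = 2^1*  103^1*139^1 * 463^1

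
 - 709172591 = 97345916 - 806518507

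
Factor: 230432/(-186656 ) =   -  379/307 = - 307^( - 1 )*379^1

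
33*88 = 2904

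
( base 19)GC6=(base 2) 1011101111010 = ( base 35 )4VP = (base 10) 6010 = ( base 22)c94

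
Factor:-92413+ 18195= -74218= -2^1 * 43^1*863^1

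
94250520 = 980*96174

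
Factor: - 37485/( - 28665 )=13^ (-1) * 17^1 = 17/13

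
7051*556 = 3920356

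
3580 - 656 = 2924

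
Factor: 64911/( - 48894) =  - 2^( - 1 )*7^1*11^1*29^( - 1 ) = - 77/58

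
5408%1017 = 323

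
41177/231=178 + 59/231 =178.26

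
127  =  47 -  - 80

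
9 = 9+0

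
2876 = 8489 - 5613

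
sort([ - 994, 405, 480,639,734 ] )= [-994,405, 480,639,734 ]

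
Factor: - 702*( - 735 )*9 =4643730 = 2^1*3^6*5^1*7^2*13^1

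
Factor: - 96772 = - 2^2*13^1 * 1861^1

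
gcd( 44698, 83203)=1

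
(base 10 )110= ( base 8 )156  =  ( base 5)420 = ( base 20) 5a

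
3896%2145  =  1751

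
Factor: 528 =2^4* 3^1*11^1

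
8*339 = 2712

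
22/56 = 11/28 =0.39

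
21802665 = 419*52035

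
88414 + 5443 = 93857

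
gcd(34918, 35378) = 2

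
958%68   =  6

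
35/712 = 35/712 = 0.05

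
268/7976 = 67/1994 = 0.03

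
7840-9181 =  - 1341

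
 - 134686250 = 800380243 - 935066493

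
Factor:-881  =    -  881^1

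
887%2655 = 887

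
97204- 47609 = 49595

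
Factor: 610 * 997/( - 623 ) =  - 608170/623 = - 2^1 * 5^1 *7^( - 1 ) * 61^1*89^(-1) * 997^1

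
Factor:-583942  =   - 2^1*291971^1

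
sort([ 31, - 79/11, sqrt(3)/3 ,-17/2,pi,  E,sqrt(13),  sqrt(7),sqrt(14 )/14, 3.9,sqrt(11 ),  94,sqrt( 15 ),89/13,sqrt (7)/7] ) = [-17/2, - 79/11, sqrt(14) /14, sqrt (7)/7,sqrt (3 )/3, sqrt(7 ), E,pi, sqrt( 11),sqrt( 13)  ,  sqrt( 15),3.9 , 89/13, 31,94]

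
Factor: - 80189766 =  - 2^1*3^2  *  19^1*234473^1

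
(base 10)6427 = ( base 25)A72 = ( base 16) 191B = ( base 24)b3j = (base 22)D63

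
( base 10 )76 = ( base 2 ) 1001100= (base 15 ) 51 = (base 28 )2k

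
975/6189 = 325/2063=   0.16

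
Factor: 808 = 2^3 * 101^1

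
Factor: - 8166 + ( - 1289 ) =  - 9455  =  - 5^1*31^1 *61^1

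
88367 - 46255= 42112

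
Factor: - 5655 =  - 3^1* 5^1*13^1*29^1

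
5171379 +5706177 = 10877556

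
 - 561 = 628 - 1189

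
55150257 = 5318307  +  49831950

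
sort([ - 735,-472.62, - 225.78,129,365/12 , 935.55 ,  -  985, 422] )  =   [  -  985 ,-735, - 472.62,-225.78,365/12,129,422, 935.55]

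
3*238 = 714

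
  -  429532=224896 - 654428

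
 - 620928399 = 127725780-748654179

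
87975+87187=175162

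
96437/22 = 4383 + 1/2 =4383.50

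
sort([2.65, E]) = [2.65,E] 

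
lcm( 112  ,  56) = 112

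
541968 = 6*90328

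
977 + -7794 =-6817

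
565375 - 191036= 374339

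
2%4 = 2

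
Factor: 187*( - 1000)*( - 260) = 2^5*5^4*11^1*13^1*17^1 = 48620000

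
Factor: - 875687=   -  17^1*51511^1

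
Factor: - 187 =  - 11^1 * 17^1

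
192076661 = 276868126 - 84791465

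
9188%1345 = 1118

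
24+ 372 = 396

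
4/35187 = 4/35187 =0.00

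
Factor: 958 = 2^1*479^1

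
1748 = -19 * ( - 92 )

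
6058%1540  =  1438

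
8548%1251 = 1042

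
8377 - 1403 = 6974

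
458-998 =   -  540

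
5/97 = 5/97= 0.05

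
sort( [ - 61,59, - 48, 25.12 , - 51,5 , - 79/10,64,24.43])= [ - 61, - 51, - 48, - 79/10,5,24.43, 25.12,59, 64]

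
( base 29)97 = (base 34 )7u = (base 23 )BF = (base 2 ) 100001100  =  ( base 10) 268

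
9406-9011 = 395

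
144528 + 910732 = 1055260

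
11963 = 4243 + 7720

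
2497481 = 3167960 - 670479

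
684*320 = 218880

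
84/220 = 21/55 = 0.38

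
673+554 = 1227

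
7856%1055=471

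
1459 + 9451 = 10910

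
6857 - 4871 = 1986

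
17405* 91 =1583855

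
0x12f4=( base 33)4f1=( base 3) 20122201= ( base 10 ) 4852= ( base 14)1AA8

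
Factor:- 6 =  - 2^1*3^1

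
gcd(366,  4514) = 122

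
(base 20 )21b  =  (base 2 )1100111111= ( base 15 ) 3A6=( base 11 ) 696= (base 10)831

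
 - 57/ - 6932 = 57/6932 = 0.01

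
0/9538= 0=0.00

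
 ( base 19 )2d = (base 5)201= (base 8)63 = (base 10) 51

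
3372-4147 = - 775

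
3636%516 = 24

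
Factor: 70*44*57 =2^3*3^1*5^1*7^1*11^1*19^1 =175560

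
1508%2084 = 1508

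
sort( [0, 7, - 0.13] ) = [-0.13, 0,7] 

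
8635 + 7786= 16421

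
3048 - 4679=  - 1631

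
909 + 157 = 1066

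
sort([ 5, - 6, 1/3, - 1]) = [ - 6, - 1, 1/3,5]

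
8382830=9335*898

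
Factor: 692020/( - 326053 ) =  - 2^2*5^1*13^(-1)*3583^(-1 ) * 4943^1 = - 98860/46579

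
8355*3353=28014315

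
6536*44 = 287584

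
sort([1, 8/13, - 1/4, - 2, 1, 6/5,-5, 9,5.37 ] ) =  [ - 5, - 2, - 1/4,8/13, 1,1,6/5, 5.37, 9] 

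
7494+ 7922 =15416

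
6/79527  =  2/26509  =  0.00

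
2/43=2/43 =0.05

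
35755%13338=9079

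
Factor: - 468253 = - 468253^1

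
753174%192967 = 174273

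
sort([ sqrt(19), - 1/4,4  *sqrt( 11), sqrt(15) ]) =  [ - 1/4, sqrt(15), sqrt(19 ),4*sqrt(11) ] 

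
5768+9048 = 14816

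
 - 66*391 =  - 25806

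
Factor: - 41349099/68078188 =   -  2^( - 2)*3^1 * 11^1*29^1*43207^1* 17019547^( - 1 )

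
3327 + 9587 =12914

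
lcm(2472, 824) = 2472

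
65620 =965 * 68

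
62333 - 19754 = 42579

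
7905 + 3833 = 11738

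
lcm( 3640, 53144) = 265720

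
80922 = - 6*(-13487) 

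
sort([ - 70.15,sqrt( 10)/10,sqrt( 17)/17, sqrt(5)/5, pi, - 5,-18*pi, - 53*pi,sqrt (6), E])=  [-53*pi,  -  70.15, - 18* pi, - 5,sqrt(17) /17,sqrt(10 )/10, sqrt(5)/5, sqrt(6),E, pi ]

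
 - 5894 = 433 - 6327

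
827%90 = 17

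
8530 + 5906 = 14436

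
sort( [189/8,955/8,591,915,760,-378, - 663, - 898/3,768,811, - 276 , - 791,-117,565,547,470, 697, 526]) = [ - 791, - 663, - 378 , - 898/3,-276, - 117,  189/8,955/8, 470,  526, 547,565,591, 697,760,768 , 811,915 ]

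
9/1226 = 9/1226=0.01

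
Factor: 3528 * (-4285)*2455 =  - 37113413400 = - 2^3*3^2 * 5^2 * 7^2*491^1*857^1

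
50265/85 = 10053/17 = 591.35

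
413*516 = 213108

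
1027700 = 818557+209143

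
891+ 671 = 1562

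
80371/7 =80371/7 = 11481.57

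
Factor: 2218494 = 2^1*3^1*47^1*7867^1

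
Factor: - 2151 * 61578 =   -  2^1*3^4*11^1 *239^1*311^1 = - 132454278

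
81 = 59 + 22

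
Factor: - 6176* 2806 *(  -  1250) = 2^7 * 5^4 * 23^1*61^1*193^1 = 21662320000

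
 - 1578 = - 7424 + 5846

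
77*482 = 37114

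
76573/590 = 129 + 463/590 = 129.78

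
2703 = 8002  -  5299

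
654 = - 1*(-654)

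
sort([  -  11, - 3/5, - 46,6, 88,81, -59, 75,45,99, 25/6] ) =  [-59, - 46 ,  -  11, - 3/5, 25/6 , 6, 45  ,  75,81, 88, 99 ]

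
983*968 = 951544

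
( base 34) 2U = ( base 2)1100010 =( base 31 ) 35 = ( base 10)98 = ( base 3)10122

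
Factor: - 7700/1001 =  - 100/13= - 2^2*5^2*13^(  -  1) 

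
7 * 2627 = 18389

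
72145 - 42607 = 29538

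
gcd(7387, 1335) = 89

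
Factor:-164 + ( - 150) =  - 314 = -2^1*157^1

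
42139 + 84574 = 126713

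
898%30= 28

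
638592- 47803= 590789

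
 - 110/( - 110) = 1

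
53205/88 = 604 + 53/88 = 604.60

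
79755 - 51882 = 27873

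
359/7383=359/7383 =0.05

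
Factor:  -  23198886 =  - 2^1*3^4*19^1 *7537^1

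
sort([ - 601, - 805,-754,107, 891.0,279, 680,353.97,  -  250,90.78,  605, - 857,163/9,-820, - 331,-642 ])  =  [ - 857, - 820 , - 805, - 754, - 642 , - 601, - 331, - 250,  163/9, 90.78,107, 279 , 353.97,605,680, 891.0]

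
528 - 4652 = -4124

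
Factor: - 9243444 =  - 2^2*3^1*7^1 *17^1 *6473^1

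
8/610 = 4/305 = 0.01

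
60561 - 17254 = 43307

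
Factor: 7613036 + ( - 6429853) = 1183183= 17^1*79^1*881^1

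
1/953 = 1/953 = 0.00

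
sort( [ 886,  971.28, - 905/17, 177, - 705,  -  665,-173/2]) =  [ - 705, - 665, - 173/2, - 905/17, 177,886, 971.28 ]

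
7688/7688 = 1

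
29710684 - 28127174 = 1583510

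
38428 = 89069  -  50641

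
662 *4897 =3241814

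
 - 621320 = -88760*7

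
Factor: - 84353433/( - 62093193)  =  28117811/20697731= 59^(-1)*701^1*40111^1*350809^( - 1 )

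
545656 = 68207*8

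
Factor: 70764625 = 5^3*17^1*33301^1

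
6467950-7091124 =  - 623174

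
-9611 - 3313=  - 12924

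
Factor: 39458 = 2^1*109^1 * 181^1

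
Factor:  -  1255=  - 5^1*251^1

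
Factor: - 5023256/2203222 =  - 2^2 * 241^(-1) * 271^1 * 331^1*653^( - 1) = - 358804/157373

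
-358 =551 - 909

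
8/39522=4/19761 = 0.00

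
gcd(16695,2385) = 2385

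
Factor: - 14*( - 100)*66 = 2^4 * 3^1 * 5^2 * 7^1*11^1 = 92400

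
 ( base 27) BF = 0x138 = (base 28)B4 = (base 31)a2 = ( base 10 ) 312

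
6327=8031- 1704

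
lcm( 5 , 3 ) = 15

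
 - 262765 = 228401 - 491166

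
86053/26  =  86053/26 = 3309.73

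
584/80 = 7+3/10 = 7.30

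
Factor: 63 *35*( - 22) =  - 2^1* 3^2*5^1*7^2*11^1=- 48510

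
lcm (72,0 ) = 0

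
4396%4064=332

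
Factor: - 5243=  -  7^2*107^1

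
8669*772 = 6692468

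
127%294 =127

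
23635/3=23635/3 = 7878.33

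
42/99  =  14/33 = 0.42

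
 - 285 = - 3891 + 3606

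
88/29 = 88/29=3.03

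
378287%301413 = 76874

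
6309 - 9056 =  - 2747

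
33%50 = 33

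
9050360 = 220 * 41138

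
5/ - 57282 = - 1+57277/57282 = - 0.00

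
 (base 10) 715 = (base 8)1313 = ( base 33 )LM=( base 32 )mb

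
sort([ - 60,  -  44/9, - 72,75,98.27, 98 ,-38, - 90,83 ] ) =[ - 90, - 72, - 60,  -  38, - 44/9, 75,83, 98, 98.27 ]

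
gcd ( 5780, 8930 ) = 10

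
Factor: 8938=2^1 * 41^1*109^1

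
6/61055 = 6/61055 = 0.00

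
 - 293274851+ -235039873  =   - 528314724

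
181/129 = 181/129 = 1.40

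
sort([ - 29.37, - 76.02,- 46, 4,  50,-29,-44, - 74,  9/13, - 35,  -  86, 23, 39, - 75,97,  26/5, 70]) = [-86, - 76.02,-75, - 74, - 46, -44, - 35, - 29.37, - 29, 9/13, 4 , 26/5 , 23,39,50,70,97]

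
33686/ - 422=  - 16843/211 = -  79.82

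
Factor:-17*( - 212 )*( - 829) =  -  2^2* 17^1*53^1*829^1 = - 2987716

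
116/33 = 3 + 17/33 = 3.52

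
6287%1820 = 827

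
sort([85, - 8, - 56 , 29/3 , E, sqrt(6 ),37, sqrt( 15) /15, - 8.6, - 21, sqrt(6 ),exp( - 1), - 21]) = [ - 56, - 21, - 21, - 8.6, - 8, sqrt(15 )/15, exp( - 1 ), sqrt( 6 ), sqrt( 6 ), E , 29/3, 37,  85 ]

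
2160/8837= 2160/8837 = 0.24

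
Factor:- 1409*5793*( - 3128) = 25531790136= 2^3*3^1*17^1*23^1*1409^1 * 1931^1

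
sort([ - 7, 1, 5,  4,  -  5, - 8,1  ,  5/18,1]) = [ - 8, - 7,-5, 5/18,1,  1, 1, 4, 5] 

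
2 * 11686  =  23372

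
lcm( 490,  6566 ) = 32830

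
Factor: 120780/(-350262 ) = -2^1*5^1*29^( - 1) =- 10/29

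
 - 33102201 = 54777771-87879972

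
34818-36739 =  - 1921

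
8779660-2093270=6686390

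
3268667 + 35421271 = 38689938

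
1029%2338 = 1029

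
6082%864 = 34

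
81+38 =119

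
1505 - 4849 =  - 3344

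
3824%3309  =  515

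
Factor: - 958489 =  - 7^2*31^1*631^1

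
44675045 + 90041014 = 134716059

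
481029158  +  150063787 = 631092945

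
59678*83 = 4953274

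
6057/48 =126 + 3/16 = 126.19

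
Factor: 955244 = 2^2*19^1 * 12569^1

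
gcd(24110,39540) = 10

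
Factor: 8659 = 7^1*1237^1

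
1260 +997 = 2257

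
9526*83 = 790658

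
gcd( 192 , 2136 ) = 24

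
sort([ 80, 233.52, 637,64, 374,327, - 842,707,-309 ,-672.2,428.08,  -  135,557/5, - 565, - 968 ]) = [ -968 , - 842,- 672.2, - 565,-309,-135,64,80,557/5, 233.52,327, 374,  428.08, 637, 707]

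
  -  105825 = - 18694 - 87131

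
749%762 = 749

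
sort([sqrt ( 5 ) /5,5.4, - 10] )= [ - 10 , sqrt (5 )/5 , 5.4] 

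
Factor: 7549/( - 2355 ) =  - 3^( - 1 ) * 5^ ( - 1) * 157^( - 1 )  *  7549^1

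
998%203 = 186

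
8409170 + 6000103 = 14409273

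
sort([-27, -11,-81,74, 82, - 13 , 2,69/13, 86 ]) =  [-81,-27,-13, - 11, 2, 69/13, 74,  82, 86]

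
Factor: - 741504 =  -2^7*3^1*1931^1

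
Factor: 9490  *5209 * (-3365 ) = -2^1*5^2 * 13^1*73^1*673^1 * 5209^1 = -  166343424650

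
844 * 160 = 135040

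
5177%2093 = 991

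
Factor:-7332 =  - 2^2*3^1*13^1*47^1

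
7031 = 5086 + 1945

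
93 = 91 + 2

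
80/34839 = 80/34839 = 0.00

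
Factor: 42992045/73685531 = 999815/1713617 = 5^1*17^(  -  1)*359^1 * 557^1*100801^(  -  1)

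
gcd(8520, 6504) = 24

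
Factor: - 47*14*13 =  - 8554 =-2^1*7^1*13^1*47^1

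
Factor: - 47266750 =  - 2^1*5^3*189067^1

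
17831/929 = 17831/929 = 19.19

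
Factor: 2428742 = 2^1*1214371^1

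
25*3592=89800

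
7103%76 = 35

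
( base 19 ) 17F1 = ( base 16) 25C8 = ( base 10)9672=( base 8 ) 22710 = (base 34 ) 8CG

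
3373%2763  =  610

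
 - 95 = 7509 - 7604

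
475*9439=4483525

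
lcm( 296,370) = 1480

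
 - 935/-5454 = 935/5454 = 0.17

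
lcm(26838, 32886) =2334906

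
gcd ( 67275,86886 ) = 9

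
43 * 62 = 2666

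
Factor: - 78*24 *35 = - 65520=- 2^4*  3^2*5^1*7^1*13^1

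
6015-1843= 4172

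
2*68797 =137594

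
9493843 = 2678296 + 6815547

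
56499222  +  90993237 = 147492459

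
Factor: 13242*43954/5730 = 97006478/955 = 2^1*5^( - 1 )*191^(-1)*2207^1*21977^1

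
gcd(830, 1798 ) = 2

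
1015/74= 1015/74 = 13.72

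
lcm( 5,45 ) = 45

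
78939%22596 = 11151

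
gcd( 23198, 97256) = 2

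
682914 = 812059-129145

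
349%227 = 122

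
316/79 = 4 = 4.00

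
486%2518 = 486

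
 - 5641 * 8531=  - 48123371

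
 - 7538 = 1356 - 8894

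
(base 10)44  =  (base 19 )26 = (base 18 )28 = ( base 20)24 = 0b101100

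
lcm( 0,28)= 0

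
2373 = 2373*1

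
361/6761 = 361/6761 = 0.05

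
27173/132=27173/132 = 205.86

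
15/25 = 3/5 =0.60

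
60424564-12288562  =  48136002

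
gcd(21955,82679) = 1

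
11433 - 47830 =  - 36397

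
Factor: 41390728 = 2^3*71^1*72871^1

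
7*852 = 5964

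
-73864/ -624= 9233/78 = 118.37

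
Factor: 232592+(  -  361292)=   -  128700 = -2^2*3^2*5^2*11^1*13^1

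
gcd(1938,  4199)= 323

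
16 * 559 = 8944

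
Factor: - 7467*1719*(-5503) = 70635258819 = 3^3*19^1*131^1*191^1*5503^1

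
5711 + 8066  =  13777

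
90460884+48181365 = 138642249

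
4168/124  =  33 + 19/31 = 33.61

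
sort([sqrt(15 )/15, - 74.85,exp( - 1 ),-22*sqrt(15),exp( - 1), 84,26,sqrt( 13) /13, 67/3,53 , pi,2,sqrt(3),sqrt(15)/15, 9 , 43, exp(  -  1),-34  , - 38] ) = [ - 22*sqrt(15 ), -74.85, - 38, - 34 , sqrt (15 ) /15,sqrt( 15 )/15,sqrt(13 ) /13,  exp( - 1),exp( - 1),exp( - 1),sqrt( 3),2, pi,9 , 67/3,26,43, 53,84] 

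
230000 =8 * 28750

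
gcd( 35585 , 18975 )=55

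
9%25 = 9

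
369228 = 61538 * 6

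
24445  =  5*4889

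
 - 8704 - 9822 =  - 18526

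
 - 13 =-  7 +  - 6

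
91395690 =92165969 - 770279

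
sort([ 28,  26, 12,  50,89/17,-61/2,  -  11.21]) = [ -61/2, -11.21,89/17,  12, 26,28,  50] 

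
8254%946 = 686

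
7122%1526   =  1018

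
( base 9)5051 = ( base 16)E6B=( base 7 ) 13522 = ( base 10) 3691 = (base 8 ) 7153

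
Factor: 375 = 3^1 * 5^3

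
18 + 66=84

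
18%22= 18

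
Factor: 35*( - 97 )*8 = -27160 = - 2^3* 5^1*7^1 * 97^1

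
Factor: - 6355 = - 5^1*31^1 * 41^1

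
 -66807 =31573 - 98380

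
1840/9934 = 920/4967=0.19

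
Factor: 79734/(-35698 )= - 3^1*13^(-1 )*97^1*137^1*1373^ (-1 )=- 39867/17849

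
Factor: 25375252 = 2^2*7^1*906259^1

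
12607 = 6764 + 5843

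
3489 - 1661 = 1828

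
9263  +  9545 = 18808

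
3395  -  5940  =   - 2545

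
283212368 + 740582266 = 1023794634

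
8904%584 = 144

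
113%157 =113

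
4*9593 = 38372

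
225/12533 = 225/12533 = 0.02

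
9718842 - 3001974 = 6716868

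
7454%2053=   1295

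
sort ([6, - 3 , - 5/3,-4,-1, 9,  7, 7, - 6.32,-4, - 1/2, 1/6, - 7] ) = [ - 7 , - 6.32, - 4,  -  4, - 3,-5/3, - 1, - 1/2,1/6, 6, 7, 7,9 ]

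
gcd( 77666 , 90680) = 2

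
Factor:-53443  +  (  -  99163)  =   - 2^1*76303^1 = -  152606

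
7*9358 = 65506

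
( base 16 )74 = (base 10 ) 116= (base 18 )68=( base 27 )48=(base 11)A6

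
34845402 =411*84782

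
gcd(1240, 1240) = 1240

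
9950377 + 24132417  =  34082794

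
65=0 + 65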